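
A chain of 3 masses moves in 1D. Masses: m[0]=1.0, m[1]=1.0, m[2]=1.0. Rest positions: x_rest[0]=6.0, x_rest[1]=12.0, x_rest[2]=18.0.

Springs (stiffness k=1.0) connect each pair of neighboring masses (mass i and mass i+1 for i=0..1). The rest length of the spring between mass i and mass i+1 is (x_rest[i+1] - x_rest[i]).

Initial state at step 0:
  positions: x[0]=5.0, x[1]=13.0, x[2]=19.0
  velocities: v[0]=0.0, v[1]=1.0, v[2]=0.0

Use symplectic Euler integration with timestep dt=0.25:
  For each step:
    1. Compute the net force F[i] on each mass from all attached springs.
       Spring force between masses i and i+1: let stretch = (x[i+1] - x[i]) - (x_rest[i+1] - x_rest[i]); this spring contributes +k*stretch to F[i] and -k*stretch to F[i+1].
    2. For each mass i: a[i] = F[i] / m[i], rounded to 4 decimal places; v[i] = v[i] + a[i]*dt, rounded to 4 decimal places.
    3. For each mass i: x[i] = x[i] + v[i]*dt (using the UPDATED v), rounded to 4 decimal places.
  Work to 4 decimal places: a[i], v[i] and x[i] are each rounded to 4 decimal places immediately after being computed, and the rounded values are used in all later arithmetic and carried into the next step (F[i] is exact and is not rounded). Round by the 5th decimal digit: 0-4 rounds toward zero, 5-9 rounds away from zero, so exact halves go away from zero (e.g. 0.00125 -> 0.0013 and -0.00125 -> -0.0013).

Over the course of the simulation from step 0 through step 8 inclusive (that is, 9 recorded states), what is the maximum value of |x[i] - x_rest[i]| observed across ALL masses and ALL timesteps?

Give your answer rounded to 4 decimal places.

Answer: 1.8908

Derivation:
Step 0: x=[5.0000 13.0000 19.0000] v=[0.0000 1.0000 0.0000]
Step 1: x=[5.1250 13.1250 19.0000] v=[0.5000 0.5000 0.0000]
Step 2: x=[5.3750 13.1172 19.0078] v=[1.0000 -0.0313 0.0313]
Step 3: x=[5.7339 12.9937 19.0225] v=[1.4356 -0.4942 0.0587]
Step 4: x=[6.1716 12.7932 19.0354] v=[1.7506 -0.8020 0.0515]
Step 5: x=[6.6481 12.5690 19.0331] v=[1.9060 -0.8969 -0.0091]
Step 6: x=[7.1197 12.3787 19.0018] v=[1.8862 -0.7611 -0.1251]
Step 7: x=[7.5450 12.2737 18.9316] v=[1.7010 -0.4201 -0.2809]
Step 8: x=[7.8908 12.2893 18.8203] v=[1.3832 0.0622 -0.4454]
Max displacement = 1.8908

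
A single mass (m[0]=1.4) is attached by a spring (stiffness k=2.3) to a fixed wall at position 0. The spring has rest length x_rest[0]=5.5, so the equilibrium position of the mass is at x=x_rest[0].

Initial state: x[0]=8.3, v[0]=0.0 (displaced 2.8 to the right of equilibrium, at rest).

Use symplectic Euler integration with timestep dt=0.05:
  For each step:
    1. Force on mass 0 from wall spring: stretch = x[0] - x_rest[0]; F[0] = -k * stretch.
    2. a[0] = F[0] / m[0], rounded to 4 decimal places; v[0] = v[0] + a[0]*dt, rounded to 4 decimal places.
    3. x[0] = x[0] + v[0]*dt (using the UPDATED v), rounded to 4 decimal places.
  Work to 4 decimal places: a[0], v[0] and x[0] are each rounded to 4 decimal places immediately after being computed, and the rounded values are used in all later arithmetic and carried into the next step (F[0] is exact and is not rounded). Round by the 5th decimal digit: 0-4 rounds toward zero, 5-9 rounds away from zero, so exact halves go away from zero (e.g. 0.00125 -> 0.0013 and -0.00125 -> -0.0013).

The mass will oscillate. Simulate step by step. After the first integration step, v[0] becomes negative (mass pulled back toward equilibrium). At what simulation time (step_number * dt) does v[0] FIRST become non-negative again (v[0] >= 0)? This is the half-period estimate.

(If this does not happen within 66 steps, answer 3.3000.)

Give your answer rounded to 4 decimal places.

Answer: 2.5000

Derivation:
Step 0: x=[8.3000] v=[0.0000]
Step 1: x=[8.2885] v=[-0.2300]
Step 2: x=[8.2655] v=[-0.4591]
Step 3: x=[8.2312] v=[-0.6863]
Step 4: x=[8.1857] v=[-0.9107]
Step 5: x=[8.1291] v=[-1.1313]
Step 6: x=[8.0617] v=[-1.3473]
Step 7: x=[7.9838] v=[-1.5577]
Step 8: x=[7.8957] v=[-1.7617]
Step 9: x=[7.7978] v=[-1.9585]
Step 10: x=[7.6904] v=[-2.1473]
Step 11: x=[7.5740] v=[-2.3272]
Step 12: x=[7.4491] v=[-2.4976]
Step 13: x=[7.3162] v=[-2.6577]
Step 14: x=[7.1759] v=[-2.8069]
Step 15: x=[7.0287] v=[-2.9446]
Step 16: x=[6.8752] v=[-3.0702]
Step 17: x=[6.7160] v=[-3.1832]
Step 18: x=[6.5518] v=[-3.2831]
Step 19: x=[6.3833] v=[-3.3695]
Step 20: x=[6.2112] v=[-3.4421]
Step 21: x=[6.0362] v=[-3.5005]
Step 22: x=[5.8590] v=[-3.5445]
Step 23: x=[5.6803] v=[-3.5740]
Step 24: x=[5.5009] v=[-3.5888]
Step 25: x=[5.3215] v=[-3.5889]
Step 26: x=[5.1428] v=[-3.5742]
Step 27: x=[4.9656] v=[-3.5449]
Step 28: x=[4.7906] v=[-3.5010]
Step 29: x=[4.6185] v=[-3.4427]
Step 30: x=[4.4500] v=[-3.3703]
Step 31: x=[4.2858] v=[-3.2841]
Step 32: x=[4.1266] v=[-3.1844]
Step 33: x=[3.9730] v=[-3.0716]
Step 34: x=[3.8257] v=[-2.9462]
Step 35: x=[3.6853] v=[-2.8087]
Step 36: x=[3.5523] v=[-2.6596]
Step 37: x=[3.4273] v=[-2.4996]
Step 38: x=[3.3108] v=[-2.3293]
Step 39: x=[3.2033] v=[-2.1495]
Step 40: x=[3.1053] v=[-1.9608]
Step 41: x=[3.0171] v=[-1.7641]
Step 42: x=[2.9391] v=[-1.5601]
Step 43: x=[2.8716] v=[-1.3497]
Step 44: x=[2.8149] v=[-1.1338]
Step 45: x=[2.7692] v=[-0.9132]
Step 46: x=[2.7348] v=[-0.6889]
Step 47: x=[2.7117] v=[-0.4618]
Step 48: x=[2.7001] v=[-0.2328]
Step 49: x=[2.7000] v=[-0.0028]
Step 50: x=[2.7114] v=[0.2272]
First v>=0 after going negative at step 50, time=2.5000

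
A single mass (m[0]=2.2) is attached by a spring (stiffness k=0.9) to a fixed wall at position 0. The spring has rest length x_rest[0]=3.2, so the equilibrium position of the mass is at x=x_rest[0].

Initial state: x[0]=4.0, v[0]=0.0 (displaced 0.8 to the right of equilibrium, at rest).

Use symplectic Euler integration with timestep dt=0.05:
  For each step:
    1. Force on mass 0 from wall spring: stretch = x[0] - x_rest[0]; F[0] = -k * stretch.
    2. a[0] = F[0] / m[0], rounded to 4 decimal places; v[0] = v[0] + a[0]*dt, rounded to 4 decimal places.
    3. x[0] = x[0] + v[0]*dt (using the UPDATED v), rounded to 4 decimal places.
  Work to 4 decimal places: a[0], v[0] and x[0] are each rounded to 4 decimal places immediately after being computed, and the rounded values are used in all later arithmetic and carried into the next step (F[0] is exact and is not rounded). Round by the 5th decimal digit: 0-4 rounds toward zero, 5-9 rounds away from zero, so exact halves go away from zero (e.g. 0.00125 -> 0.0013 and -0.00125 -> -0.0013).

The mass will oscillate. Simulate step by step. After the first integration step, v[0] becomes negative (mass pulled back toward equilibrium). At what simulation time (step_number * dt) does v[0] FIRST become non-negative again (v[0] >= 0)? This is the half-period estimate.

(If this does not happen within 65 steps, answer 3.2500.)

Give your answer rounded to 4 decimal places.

Answer: 3.2500

Derivation:
Step 0: x=[4.0000] v=[0.0000]
Step 1: x=[3.9992] v=[-0.0164]
Step 2: x=[3.9976] v=[-0.0327]
Step 3: x=[3.9952] v=[-0.0490]
Step 4: x=[3.9919] v=[-0.0653]
Step 5: x=[3.9878] v=[-0.0815]
Step 6: x=[3.9829] v=[-0.0976]
Step 7: x=[3.9772] v=[-0.1136]
Step 8: x=[3.9707] v=[-0.1295]
Step 9: x=[3.9634] v=[-0.1453]
Step 10: x=[3.9554] v=[-0.1609]
Step 11: x=[3.9466] v=[-0.1764]
Step 12: x=[3.9370] v=[-0.1917]
Step 13: x=[3.9267] v=[-0.2068]
Step 14: x=[3.9156] v=[-0.2217]
Step 15: x=[3.9038] v=[-0.2363]
Step 16: x=[3.8913] v=[-0.2507]
Step 17: x=[3.8781] v=[-0.2648]
Step 18: x=[3.8642] v=[-0.2787]
Step 19: x=[3.8496] v=[-0.2923]
Step 20: x=[3.8343] v=[-0.3056]
Step 21: x=[3.8184] v=[-0.3186]
Step 22: x=[3.8018] v=[-0.3313]
Step 23: x=[3.7846] v=[-0.3436]
Step 24: x=[3.7668] v=[-0.3556]
Step 25: x=[3.7484] v=[-0.3672]
Step 26: x=[3.7295] v=[-0.3784]
Step 27: x=[3.7100] v=[-0.3892]
Step 28: x=[3.6900] v=[-0.3996]
Step 29: x=[3.6695] v=[-0.4096]
Step 30: x=[3.6485] v=[-0.4192]
Step 31: x=[3.6271] v=[-0.4284]
Step 32: x=[3.6052] v=[-0.4371]
Step 33: x=[3.5829] v=[-0.4454]
Step 34: x=[3.5602] v=[-0.4532]
Step 35: x=[3.5372] v=[-0.4606]
Step 36: x=[3.5138] v=[-0.4675]
Step 37: x=[3.4901] v=[-0.4739]
Step 38: x=[3.4661] v=[-0.4798]
Step 39: x=[3.4418] v=[-0.4852]
Step 40: x=[3.4173] v=[-0.4901]
Step 41: x=[3.3926] v=[-0.4945]
Step 42: x=[3.3677] v=[-0.4984]
Step 43: x=[3.3426] v=[-0.5018]
Step 44: x=[3.3174] v=[-0.5047]
Step 45: x=[3.2920] v=[-0.5071]
Step 46: x=[3.2666] v=[-0.5090]
Step 47: x=[3.2411] v=[-0.5104]
Step 48: x=[3.2155] v=[-0.5112]
Step 49: x=[3.1899] v=[-0.5115]
Step 50: x=[3.1643] v=[-0.5113]
Step 51: x=[3.1388] v=[-0.5106]
Step 52: x=[3.1133] v=[-0.5094]
Step 53: x=[3.0879] v=[-0.5076]
Step 54: x=[3.0626] v=[-0.5053]
Step 55: x=[3.0375] v=[-0.5025]
Step 56: x=[3.0125] v=[-0.4992]
Step 57: x=[2.9877] v=[-0.4954]
Step 58: x=[2.9631] v=[-0.4911]
Step 59: x=[2.9388] v=[-0.4863]
Step 60: x=[2.9148] v=[-0.4810]
Step 61: x=[2.8910] v=[-0.4752]
Step 62: x=[2.8676] v=[-0.4689]
Step 63: x=[2.8445] v=[-0.4621]
Step 64: x=[2.8218] v=[-0.4548]
Step 65: x=[2.7994] v=[-0.4471]
v[0] did not become non-negative within 65 steps; using fallback time=3.2500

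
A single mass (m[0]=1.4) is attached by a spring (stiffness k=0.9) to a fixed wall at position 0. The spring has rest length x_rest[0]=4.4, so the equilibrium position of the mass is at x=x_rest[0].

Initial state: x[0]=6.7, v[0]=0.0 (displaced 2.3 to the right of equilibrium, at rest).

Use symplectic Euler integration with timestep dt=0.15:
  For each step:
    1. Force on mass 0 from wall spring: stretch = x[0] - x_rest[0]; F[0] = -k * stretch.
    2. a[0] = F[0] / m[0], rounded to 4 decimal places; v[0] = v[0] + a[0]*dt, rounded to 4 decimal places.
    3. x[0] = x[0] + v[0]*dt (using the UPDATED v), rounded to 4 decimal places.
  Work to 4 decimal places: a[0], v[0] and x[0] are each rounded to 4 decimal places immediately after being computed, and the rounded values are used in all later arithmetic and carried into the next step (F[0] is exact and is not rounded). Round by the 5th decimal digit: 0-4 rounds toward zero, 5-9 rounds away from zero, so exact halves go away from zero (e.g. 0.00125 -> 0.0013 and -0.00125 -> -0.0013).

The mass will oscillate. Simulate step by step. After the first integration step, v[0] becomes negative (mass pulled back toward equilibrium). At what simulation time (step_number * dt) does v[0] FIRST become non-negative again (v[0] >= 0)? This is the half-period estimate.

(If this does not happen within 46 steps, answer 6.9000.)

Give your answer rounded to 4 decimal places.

Answer: 4.0500

Derivation:
Step 0: x=[6.7000] v=[0.0000]
Step 1: x=[6.6667] v=[-0.2218]
Step 2: x=[6.6006] v=[-0.4404]
Step 3: x=[6.5027] v=[-0.6526]
Step 4: x=[6.3744] v=[-0.8554]
Step 5: x=[6.2175] v=[-1.0458]
Step 6: x=[6.0343] v=[-1.2211]
Step 7: x=[5.8275] v=[-1.3787]
Step 8: x=[5.6000] v=[-1.5164]
Step 9: x=[5.3552] v=[-1.6321]
Step 10: x=[5.0966] v=[-1.7242]
Step 11: x=[4.8279] v=[-1.7914]
Step 12: x=[4.5530] v=[-1.8327]
Step 13: x=[4.2759] v=[-1.8475]
Step 14: x=[4.0006] v=[-1.8355]
Step 15: x=[3.7311] v=[-1.7970]
Step 16: x=[3.4712] v=[-1.7325]
Step 17: x=[3.2248] v=[-1.6429]
Step 18: x=[2.9954] v=[-1.5296]
Step 19: x=[2.7863] v=[-1.3942]
Step 20: x=[2.6005] v=[-1.2386]
Step 21: x=[2.4407] v=[-1.0651]
Step 22: x=[2.3093] v=[-0.8762]
Step 23: x=[2.2081] v=[-0.6746]
Step 24: x=[2.1386] v=[-0.4632]
Step 25: x=[2.1018] v=[-0.2451]
Step 26: x=[2.0983] v=[-0.0235]
Step 27: x=[2.1281] v=[0.1985]
First v>=0 after going negative at step 27, time=4.0500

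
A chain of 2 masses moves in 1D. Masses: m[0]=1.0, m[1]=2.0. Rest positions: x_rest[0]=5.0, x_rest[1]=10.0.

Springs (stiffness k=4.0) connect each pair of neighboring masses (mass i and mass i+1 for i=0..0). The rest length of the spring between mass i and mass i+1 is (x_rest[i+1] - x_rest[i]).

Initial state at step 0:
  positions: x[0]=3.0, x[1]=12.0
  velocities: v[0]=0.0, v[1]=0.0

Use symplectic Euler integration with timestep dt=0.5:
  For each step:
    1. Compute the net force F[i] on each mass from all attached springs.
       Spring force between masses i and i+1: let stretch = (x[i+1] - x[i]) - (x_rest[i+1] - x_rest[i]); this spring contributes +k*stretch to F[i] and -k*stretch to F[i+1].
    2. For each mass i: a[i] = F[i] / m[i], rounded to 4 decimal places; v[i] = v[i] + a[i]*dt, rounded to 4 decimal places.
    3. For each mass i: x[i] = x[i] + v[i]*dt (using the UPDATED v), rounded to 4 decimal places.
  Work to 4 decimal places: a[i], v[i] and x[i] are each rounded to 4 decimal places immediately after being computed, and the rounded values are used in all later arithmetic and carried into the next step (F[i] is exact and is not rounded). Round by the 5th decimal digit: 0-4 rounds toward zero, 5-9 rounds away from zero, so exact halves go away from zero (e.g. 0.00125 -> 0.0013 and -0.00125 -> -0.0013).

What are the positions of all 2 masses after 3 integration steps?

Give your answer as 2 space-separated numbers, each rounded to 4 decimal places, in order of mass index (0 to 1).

Answer: 6.0000 10.5000

Derivation:
Step 0: x=[3.0000 12.0000] v=[0.0000 0.0000]
Step 1: x=[7.0000 10.0000] v=[8.0000 -4.0000]
Step 2: x=[9.0000 9.0000] v=[4.0000 -2.0000]
Step 3: x=[6.0000 10.5000] v=[-6.0000 3.0000]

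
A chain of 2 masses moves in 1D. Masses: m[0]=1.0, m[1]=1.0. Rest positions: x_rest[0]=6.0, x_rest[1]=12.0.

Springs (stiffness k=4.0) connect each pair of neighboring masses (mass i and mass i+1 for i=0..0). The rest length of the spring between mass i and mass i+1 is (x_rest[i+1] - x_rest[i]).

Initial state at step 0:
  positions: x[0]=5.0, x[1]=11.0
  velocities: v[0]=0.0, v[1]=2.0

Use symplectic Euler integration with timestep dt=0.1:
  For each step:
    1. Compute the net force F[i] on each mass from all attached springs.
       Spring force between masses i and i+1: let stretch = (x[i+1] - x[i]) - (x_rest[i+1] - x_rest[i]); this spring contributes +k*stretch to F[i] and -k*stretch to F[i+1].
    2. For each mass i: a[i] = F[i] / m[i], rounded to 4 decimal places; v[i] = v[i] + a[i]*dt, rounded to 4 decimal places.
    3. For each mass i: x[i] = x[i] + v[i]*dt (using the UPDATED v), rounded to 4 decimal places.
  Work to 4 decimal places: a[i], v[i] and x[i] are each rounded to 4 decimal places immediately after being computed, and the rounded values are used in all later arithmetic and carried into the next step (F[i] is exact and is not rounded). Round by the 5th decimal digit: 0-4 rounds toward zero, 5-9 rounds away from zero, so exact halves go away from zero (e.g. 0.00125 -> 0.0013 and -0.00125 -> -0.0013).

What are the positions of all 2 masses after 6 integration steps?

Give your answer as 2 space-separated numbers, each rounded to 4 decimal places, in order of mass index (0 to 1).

Step 0: x=[5.0000 11.0000] v=[0.0000 2.0000]
Step 1: x=[5.0000 11.2000] v=[0.0000 2.0000]
Step 2: x=[5.0080 11.3920] v=[0.0800 1.9200]
Step 3: x=[5.0314 11.5686] v=[0.2336 1.7664]
Step 4: x=[5.0763 11.7238] v=[0.4485 1.5515]
Step 5: x=[5.1471 11.8531] v=[0.7075 1.2925]
Step 6: x=[5.2461 11.9541] v=[0.9899 1.0101]

Answer: 5.2461 11.9541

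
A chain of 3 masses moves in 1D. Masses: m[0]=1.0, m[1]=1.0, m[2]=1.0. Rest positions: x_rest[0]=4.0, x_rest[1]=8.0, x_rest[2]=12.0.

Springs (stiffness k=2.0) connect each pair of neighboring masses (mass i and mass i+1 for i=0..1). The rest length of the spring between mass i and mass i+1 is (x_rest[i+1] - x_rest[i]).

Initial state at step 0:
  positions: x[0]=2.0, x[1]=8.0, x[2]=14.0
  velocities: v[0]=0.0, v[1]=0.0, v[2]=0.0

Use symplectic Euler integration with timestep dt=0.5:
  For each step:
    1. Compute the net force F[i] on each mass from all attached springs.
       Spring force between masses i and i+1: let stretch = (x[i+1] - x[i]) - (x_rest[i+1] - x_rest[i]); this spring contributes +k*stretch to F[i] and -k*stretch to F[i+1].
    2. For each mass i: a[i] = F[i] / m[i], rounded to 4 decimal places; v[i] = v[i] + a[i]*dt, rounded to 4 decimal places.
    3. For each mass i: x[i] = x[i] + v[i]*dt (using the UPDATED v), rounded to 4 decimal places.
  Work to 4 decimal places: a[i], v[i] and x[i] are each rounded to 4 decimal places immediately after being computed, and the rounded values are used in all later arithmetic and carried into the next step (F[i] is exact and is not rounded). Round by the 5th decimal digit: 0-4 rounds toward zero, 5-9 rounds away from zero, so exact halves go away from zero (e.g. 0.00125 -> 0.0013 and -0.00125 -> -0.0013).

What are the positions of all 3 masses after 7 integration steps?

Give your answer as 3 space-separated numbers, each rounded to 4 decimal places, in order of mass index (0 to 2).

Step 0: x=[2.0000 8.0000 14.0000] v=[0.0000 0.0000 0.0000]
Step 1: x=[3.0000 8.0000 13.0000] v=[2.0000 0.0000 -2.0000]
Step 2: x=[4.5000 8.0000 11.5000] v=[3.0000 0.0000 -3.0000]
Step 3: x=[5.7500 8.0000 10.2500] v=[2.5000 0.0000 -2.5000]
Step 4: x=[6.1250 8.0000 9.8750] v=[0.7500 0.0000 -0.7500]
Step 5: x=[5.4375 8.0000 10.5625] v=[-1.3750 0.0000 1.3750]
Step 6: x=[4.0313 8.0000 11.9688] v=[-2.8125 0.0000 2.8125]
Step 7: x=[2.6094 8.0001 13.3907] v=[-2.8438 0.0001 2.8437]

Answer: 2.6094 8.0001 13.3907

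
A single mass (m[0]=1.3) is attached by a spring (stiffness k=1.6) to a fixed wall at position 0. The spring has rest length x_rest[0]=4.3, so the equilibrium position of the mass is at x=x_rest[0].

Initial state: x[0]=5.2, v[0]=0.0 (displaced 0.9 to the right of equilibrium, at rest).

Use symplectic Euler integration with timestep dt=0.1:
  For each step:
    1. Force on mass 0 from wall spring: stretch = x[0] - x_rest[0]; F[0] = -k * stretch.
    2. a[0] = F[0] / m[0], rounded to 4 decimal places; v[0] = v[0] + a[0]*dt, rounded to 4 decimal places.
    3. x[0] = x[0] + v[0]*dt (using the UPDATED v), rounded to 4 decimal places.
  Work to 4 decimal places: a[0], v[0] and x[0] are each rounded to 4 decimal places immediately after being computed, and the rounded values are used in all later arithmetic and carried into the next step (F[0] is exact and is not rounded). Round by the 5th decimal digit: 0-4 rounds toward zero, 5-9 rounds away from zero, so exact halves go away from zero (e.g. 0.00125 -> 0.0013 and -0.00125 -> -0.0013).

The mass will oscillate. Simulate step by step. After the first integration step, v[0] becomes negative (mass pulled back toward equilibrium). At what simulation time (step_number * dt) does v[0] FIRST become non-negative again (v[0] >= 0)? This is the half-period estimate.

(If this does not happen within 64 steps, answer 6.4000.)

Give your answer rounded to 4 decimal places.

Step 0: x=[5.2000] v=[0.0000]
Step 1: x=[5.1889] v=[-0.1108]
Step 2: x=[5.1669] v=[-0.2202]
Step 3: x=[5.1342] v=[-0.3269]
Step 4: x=[5.0912] v=[-0.4296]
Step 5: x=[5.0385] v=[-0.5270]
Step 6: x=[4.9767] v=[-0.6179]
Step 7: x=[4.9066] v=[-0.7012]
Step 8: x=[4.8290] v=[-0.7759]
Step 9: x=[4.7449] v=[-0.8410]
Step 10: x=[4.6553] v=[-0.8958]
Step 11: x=[4.5614] v=[-0.9395]
Step 12: x=[4.4642] v=[-0.9717]
Step 13: x=[4.3650] v=[-0.9919]
Step 14: x=[4.2650] v=[-0.9999]
Step 15: x=[4.1654] v=[-0.9956]
Step 16: x=[4.0675] v=[-0.9790]
Step 17: x=[3.9725] v=[-0.9504]
Step 18: x=[3.8815] v=[-0.9101]
Step 19: x=[3.7956] v=[-0.8586]
Step 20: x=[3.7160] v=[-0.7965]
Step 21: x=[3.6435] v=[-0.7246]
Step 22: x=[3.5791] v=[-0.6438]
Step 23: x=[3.5236] v=[-0.5551]
Step 24: x=[3.4777] v=[-0.4595]
Step 25: x=[3.4419] v=[-0.3583]
Step 26: x=[3.4166] v=[-0.2527]
Step 27: x=[3.4022] v=[-0.1440]
Step 28: x=[3.3989] v=[-0.0335]
Step 29: x=[3.4066] v=[0.0774]
First v>=0 after going negative at step 29, time=2.9000

Answer: 2.9000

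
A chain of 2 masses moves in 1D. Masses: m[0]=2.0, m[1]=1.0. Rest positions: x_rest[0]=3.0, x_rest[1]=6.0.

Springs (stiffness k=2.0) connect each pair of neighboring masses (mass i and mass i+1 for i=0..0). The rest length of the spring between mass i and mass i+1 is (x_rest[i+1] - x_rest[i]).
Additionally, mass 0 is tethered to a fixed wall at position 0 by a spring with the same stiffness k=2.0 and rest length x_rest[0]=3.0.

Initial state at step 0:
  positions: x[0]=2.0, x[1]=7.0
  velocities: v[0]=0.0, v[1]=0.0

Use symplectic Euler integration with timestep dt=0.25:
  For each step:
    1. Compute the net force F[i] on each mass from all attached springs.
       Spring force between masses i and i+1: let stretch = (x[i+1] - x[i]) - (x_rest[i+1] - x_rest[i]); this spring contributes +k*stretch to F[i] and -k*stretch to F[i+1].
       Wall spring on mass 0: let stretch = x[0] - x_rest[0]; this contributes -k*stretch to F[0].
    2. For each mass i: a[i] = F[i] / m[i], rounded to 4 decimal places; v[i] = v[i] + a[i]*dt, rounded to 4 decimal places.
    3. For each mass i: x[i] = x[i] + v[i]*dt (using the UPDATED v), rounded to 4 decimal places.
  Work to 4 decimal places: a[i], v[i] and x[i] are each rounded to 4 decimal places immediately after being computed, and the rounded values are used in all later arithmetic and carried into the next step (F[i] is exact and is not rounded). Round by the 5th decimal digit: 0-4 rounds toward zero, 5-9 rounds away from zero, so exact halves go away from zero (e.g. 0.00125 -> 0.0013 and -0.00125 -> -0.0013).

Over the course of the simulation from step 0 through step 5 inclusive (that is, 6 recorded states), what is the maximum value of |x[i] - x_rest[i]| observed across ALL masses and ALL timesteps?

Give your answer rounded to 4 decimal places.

Step 0: x=[2.0000 7.0000] v=[0.0000 0.0000]
Step 1: x=[2.1875 6.7500] v=[0.7500 -1.0000]
Step 2: x=[2.5235 6.3047] v=[1.3438 -1.7813]
Step 3: x=[2.9381 5.7617] v=[1.6582 -2.1719]
Step 4: x=[3.3455 5.2408] v=[1.6296 -2.0837]
Step 5: x=[3.6623 4.8580] v=[1.2671 -1.5314]
Max displacement = 1.1420

Answer: 1.1420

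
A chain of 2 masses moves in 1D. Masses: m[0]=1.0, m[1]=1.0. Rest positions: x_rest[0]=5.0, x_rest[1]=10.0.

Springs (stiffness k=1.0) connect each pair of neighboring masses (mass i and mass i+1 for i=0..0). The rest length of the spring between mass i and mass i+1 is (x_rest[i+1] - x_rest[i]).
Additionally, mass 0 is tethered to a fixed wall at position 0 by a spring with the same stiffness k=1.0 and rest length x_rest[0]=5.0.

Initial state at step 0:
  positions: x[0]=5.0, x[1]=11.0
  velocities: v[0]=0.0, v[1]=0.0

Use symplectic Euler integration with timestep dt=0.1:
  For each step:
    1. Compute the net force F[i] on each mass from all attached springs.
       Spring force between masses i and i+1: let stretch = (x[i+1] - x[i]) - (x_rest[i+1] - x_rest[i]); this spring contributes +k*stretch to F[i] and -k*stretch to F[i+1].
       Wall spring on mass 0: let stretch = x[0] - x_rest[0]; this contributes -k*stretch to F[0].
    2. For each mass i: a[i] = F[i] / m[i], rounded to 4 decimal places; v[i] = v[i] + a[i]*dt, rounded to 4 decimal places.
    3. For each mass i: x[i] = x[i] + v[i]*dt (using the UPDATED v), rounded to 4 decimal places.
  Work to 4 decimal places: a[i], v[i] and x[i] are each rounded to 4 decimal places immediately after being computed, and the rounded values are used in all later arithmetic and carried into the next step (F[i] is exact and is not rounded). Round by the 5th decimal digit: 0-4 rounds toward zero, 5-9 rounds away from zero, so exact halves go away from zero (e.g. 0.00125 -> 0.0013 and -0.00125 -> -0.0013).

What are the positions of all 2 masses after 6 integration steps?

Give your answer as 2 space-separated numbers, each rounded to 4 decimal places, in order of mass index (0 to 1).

Step 0: x=[5.0000 11.0000] v=[0.0000 0.0000]
Step 1: x=[5.0100 10.9900] v=[0.1000 -0.1000]
Step 2: x=[5.0297 10.9702] v=[0.1970 -0.1980]
Step 3: x=[5.0585 10.9410] v=[0.2881 -0.2921]
Step 4: x=[5.0956 10.9030] v=[0.3705 -0.3804]
Step 5: x=[5.1398 10.8569] v=[0.4417 -0.4611]
Step 6: x=[5.1897 10.8036] v=[0.4994 -0.5328]

Answer: 5.1897 10.8036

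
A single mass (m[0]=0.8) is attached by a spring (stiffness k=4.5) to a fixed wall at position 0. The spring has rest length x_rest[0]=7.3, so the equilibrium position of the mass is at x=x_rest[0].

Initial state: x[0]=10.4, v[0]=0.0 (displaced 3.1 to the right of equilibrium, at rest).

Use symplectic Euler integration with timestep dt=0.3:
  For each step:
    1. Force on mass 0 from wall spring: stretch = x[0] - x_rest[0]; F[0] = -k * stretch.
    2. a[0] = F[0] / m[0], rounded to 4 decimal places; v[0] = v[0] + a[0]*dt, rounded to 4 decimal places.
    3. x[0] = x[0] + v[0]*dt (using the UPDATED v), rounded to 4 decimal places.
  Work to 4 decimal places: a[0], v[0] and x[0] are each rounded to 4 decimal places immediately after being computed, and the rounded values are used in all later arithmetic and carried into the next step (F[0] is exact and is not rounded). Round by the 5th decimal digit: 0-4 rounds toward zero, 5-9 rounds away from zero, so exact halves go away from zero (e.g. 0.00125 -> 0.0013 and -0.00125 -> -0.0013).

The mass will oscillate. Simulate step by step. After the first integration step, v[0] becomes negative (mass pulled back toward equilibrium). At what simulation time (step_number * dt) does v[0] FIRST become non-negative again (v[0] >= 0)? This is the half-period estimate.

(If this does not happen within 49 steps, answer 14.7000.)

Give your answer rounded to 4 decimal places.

Step 0: x=[10.4000] v=[0.0000]
Step 1: x=[8.8306] v=[-5.2313]
Step 2: x=[6.4863] v=[-7.8142]
Step 3: x=[4.5540] v=[-6.4411]
Step 4: x=[4.0118] v=[-1.8072]
Step 5: x=[5.1343] v=[3.7416]
First v>=0 after going negative at step 5, time=1.5000

Answer: 1.5000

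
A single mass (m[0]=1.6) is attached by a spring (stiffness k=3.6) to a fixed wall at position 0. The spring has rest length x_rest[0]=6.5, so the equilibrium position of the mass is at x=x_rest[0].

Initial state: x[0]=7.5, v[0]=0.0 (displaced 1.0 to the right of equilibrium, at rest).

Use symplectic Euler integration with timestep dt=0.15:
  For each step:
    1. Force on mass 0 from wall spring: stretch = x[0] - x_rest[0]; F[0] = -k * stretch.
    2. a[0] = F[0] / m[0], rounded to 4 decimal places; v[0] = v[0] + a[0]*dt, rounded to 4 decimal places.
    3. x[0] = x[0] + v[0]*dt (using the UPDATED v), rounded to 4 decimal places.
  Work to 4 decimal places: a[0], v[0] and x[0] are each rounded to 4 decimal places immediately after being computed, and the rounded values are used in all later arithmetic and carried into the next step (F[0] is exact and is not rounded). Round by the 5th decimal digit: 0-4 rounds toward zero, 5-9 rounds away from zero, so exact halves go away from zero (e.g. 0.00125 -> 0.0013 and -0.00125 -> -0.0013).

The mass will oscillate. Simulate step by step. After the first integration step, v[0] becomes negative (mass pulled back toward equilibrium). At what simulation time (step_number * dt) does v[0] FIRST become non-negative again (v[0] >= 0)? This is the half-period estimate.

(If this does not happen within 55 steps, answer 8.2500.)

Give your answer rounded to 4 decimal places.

Answer: 2.1000

Derivation:
Step 0: x=[7.5000] v=[0.0000]
Step 1: x=[7.4494] v=[-0.3375]
Step 2: x=[7.3507] v=[-0.6579]
Step 3: x=[7.2090] v=[-0.9450]
Step 4: x=[7.0314] v=[-1.1843]
Step 5: x=[6.8268] v=[-1.3637]
Step 6: x=[6.6057] v=[-1.4740]
Step 7: x=[6.3792] v=[-1.5097]
Step 8: x=[6.1589] v=[-1.4689]
Step 9: x=[5.9558] v=[-1.3538]
Step 10: x=[5.7803] v=[-1.1701]
Step 11: x=[5.6412] v=[-0.9272]
Step 12: x=[5.5456] v=[-0.6374]
Step 13: x=[5.4983] v=[-0.3153]
Step 14: x=[5.5017] v=[0.0228]
First v>=0 after going negative at step 14, time=2.1000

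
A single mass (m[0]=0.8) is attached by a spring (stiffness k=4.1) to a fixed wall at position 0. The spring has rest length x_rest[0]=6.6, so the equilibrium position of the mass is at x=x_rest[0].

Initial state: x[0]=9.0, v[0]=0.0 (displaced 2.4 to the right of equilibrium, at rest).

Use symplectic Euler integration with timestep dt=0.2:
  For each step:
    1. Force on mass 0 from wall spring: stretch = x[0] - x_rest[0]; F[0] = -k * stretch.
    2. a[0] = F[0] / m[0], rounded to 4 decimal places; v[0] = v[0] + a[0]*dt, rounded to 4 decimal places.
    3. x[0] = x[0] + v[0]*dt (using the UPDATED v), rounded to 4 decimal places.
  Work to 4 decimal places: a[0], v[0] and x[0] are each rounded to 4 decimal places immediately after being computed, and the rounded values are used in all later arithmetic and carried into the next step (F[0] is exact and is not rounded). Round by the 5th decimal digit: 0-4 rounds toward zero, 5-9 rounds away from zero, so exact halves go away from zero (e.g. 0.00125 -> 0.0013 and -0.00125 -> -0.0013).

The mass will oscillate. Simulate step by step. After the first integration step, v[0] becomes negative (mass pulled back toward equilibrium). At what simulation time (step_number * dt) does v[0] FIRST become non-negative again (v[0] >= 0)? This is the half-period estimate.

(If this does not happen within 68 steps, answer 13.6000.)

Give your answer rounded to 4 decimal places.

Answer: 1.4000

Derivation:
Step 0: x=[9.0000] v=[0.0000]
Step 1: x=[8.5080] v=[-2.4600]
Step 2: x=[7.6249] v=[-4.4157]
Step 3: x=[6.5317] v=[-5.4662]
Step 4: x=[5.4525] v=[-5.3962]
Step 5: x=[4.6085] v=[-4.2200]
Step 6: x=[4.1728] v=[-2.1787]
Step 7: x=[4.2346] v=[0.3092]
First v>=0 after going negative at step 7, time=1.4000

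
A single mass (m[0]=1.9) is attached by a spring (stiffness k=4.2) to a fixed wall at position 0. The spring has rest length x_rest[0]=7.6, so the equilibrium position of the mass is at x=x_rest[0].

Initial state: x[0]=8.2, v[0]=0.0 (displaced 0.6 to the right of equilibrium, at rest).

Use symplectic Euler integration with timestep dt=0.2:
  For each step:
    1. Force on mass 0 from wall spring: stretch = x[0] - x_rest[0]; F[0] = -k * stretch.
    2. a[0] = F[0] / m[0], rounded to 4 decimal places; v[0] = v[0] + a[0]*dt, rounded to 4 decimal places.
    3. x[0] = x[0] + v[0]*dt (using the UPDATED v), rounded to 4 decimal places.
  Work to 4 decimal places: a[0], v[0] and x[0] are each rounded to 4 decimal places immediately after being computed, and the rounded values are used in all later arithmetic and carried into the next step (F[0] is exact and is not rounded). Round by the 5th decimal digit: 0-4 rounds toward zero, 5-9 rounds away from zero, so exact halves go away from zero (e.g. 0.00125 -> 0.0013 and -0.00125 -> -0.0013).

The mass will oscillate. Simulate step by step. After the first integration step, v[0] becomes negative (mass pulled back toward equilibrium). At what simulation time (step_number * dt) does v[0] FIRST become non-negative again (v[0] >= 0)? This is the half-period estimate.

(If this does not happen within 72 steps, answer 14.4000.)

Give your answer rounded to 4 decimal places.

Step 0: x=[8.2000] v=[0.0000]
Step 1: x=[8.1469] v=[-0.2653]
Step 2: x=[8.0455] v=[-0.5071]
Step 3: x=[7.9047] v=[-0.7041]
Step 4: x=[7.7369] v=[-0.8388]
Step 5: x=[7.5570] v=[-0.8993]
Step 6: x=[7.3809] v=[-0.8803]
Step 7: x=[7.2242] v=[-0.7834]
Step 8: x=[7.1007] v=[-0.6173]
Step 9: x=[7.0214] v=[-0.3966]
Step 10: x=[6.9932] v=[-0.1408]
Step 11: x=[7.0187] v=[0.1275]
First v>=0 after going negative at step 11, time=2.2000

Answer: 2.2000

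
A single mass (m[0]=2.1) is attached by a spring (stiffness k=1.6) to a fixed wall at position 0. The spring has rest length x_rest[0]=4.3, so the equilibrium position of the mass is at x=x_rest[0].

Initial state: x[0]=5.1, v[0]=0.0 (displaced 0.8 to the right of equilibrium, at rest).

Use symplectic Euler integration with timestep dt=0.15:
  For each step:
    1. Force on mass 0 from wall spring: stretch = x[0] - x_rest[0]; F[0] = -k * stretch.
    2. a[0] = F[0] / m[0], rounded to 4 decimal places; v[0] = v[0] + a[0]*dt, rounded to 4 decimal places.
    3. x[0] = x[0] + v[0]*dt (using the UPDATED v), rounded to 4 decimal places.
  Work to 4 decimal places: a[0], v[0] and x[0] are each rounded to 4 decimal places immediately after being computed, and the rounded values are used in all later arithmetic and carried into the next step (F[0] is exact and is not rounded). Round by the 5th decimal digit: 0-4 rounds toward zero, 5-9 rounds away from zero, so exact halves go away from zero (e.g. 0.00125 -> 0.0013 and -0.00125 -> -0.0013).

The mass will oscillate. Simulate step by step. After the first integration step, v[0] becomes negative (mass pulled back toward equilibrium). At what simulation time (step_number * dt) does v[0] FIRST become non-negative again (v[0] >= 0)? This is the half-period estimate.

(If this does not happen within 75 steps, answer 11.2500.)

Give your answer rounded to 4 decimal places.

Answer: 3.6000

Derivation:
Step 0: x=[5.1000] v=[0.0000]
Step 1: x=[5.0863] v=[-0.0914]
Step 2: x=[5.0591] v=[-0.1813]
Step 3: x=[5.0189] v=[-0.2681]
Step 4: x=[4.9664] v=[-0.3503]
Step 5: x=[4.9024] v=[-0.4265]
Step 6: x=[4.8281] v=[-0.4954]
Step 7: x=[4.7447] v=[-0.5558]
Step 8: x=[4.6537] v=[-0.6066]
Step 9: x=[4.5567] v=[-0.6470]
Step 10: x=[4.4553] v=[-0.6763]
Step 11: x=[4.3512] v=[-0.6940]
Step 12: x=[4.2462] v=[-0.6999]
Step 13: x=[4.1421] v=[-0.6938]
Step 14: x=[4.0407] v=[-0.6758]
Step 15: x=[3.9438] v=[-0.6462]
Step 16: x=[3.8530] v=[-0.6055]
Step 17: x=[3.7698] v=[-0.5544]
Step 18: x=[3.6957] v=[-0.4938]
Step 19: x=[3.6320] v=[-0.4247]
Step 20: x=[3.5797] v=[-0.3484]
Step 21: x=[3.5398] v=[-0.2661]
Step 22: x=[3.5129] v=[-0.1792]
Step 23: x=[3.4995] v=[-0.0892]
Step 24: x=[3.4998] v=[0.0023]
First v>=0 after going negative at step 24, time=3.6000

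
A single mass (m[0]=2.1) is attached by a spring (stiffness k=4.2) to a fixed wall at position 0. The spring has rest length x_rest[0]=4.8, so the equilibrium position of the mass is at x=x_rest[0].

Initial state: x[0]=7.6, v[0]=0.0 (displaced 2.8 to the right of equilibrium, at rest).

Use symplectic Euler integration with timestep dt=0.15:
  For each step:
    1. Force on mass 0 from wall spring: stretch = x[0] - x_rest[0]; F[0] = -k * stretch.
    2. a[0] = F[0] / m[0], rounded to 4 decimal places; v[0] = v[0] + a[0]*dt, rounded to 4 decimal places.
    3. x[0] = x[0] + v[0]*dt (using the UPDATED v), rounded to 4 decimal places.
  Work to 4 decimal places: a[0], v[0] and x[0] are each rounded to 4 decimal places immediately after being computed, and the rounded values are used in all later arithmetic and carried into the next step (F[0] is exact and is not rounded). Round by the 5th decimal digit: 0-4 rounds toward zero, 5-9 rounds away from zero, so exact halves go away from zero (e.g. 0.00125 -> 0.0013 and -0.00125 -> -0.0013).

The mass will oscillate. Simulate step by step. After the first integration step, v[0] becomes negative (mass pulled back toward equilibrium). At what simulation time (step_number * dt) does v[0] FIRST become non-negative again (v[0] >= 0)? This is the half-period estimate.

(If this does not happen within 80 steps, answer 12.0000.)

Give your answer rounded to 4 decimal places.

Answer: 2.2500

Derivation:
Step 0: x=[7.6000] v=[0.0000]
Step 1: x=[7.4740] v=[-0.8400]
Step 2: x=[7.2277] v=[-1.6422]
Step 3: x=[6.8721] v=[-2.3705]
Step 4: x=[6.4233] v=[-2.9921]
Step 5: x=[5.9014] v=[-3.4791]
Step 6: x=[5.3300] v=[-3.8095]
Step 7: x=[4.7347] v=[-3.9685]
Step 8: x=[4.1424] v=[-3.9489]
Step 9: x=[3.5797] v=[-3.7516]
Step 10: x=[3.0719] v=[-3.3855]
Step 11: x=[2.6418] v=[-2.8671]
Step 12: x=[2.3089] v=[-2.2196]
Step 13: x=[2.0881] v=[-1.4723]
Step 14: x=[1.9893] v=[-0.6587]
Step 15: x=[2.0170] v=[0.1845]
First v>=0 after going negative at step 15, time=2.2500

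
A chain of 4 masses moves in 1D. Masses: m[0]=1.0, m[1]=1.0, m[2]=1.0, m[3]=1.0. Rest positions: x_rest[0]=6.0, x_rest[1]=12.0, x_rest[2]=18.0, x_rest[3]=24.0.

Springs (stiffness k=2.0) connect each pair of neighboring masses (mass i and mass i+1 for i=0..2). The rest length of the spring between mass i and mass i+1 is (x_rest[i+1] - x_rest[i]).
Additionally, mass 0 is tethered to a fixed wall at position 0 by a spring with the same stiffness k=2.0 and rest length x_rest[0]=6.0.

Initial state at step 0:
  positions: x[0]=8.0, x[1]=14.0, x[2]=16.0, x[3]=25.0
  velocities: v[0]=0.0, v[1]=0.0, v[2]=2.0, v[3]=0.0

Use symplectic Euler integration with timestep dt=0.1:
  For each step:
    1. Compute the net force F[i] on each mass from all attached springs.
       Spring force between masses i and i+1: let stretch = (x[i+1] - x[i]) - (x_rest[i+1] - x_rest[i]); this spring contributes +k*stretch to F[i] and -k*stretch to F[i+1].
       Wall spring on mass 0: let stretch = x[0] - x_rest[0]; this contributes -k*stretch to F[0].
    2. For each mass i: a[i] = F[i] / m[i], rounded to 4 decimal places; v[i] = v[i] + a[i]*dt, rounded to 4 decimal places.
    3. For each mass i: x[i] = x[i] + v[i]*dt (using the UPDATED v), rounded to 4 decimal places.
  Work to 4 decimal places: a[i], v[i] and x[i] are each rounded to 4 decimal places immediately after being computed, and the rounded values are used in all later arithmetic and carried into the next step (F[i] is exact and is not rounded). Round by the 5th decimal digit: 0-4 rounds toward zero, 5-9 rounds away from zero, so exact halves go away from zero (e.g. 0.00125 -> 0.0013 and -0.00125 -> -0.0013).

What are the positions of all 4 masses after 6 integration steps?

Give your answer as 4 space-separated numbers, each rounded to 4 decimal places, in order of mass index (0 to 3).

Step 0: x=[8.0000 14.0000 16.0000 25.0000] v=[0.0000 0.0000 2.0000 0.0000]
Step 1: x=[7.9600 13.9200 16.3400 24.9400] v=[-0.4000 -0.8000 3.4000 -0.6000]
Step 2: x=[7.8800 13.7692 16.8036 24.8280] v=[-0.8000 -1.5080 4.6360 -1.1200]
Step 3: x=[7.7602 13.5613 17.3670 24.6755] v=[-1.1982 -2.0790 5.6340 -1.5249]
Step 4: x=[7.6012 13.3135 18.0005 24.4968] v=[-1.5900 -2.4781 6.3346 -1.7866]
Step 5: x=[7.4044 13.0452 18.6702 24.3082] v=[-1.9678 -2.6832 6.6965 -1.8859]
Step 6: x=[7.1724 12.7766 19.3401 24.1269] v=[-2.3205 -2.6864 6.6991 -1.8135]

Answer: 7.1724 12.7766 19.3401 24.1269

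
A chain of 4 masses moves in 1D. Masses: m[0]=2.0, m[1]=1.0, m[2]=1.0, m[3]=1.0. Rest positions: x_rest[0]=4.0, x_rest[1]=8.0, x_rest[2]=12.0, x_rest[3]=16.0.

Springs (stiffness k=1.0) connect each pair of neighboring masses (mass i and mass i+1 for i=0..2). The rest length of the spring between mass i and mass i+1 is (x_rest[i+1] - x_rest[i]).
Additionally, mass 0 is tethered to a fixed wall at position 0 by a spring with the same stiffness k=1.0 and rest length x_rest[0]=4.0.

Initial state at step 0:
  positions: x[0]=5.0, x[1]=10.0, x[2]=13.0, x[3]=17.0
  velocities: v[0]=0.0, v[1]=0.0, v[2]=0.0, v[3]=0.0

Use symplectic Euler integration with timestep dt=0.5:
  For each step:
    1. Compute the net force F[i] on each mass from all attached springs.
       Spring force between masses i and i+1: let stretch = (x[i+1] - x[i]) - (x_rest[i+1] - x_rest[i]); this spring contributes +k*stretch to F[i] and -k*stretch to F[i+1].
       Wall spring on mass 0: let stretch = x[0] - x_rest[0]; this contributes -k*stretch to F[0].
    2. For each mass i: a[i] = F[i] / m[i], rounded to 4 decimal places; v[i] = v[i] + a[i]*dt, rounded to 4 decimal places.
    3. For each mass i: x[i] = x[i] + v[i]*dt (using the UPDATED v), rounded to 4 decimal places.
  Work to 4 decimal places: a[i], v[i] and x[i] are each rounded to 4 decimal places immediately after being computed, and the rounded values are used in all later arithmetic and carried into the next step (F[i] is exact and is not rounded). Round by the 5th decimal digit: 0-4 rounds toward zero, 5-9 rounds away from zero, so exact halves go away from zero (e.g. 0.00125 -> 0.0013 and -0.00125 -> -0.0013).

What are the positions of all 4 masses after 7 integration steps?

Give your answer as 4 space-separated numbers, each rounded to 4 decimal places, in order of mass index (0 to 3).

Answer: 3.4268 8.3475 12.3523 17.0777

Derivation:
Step 0: x=[5.0000 10.0000 13.0000 17.0000] v=[0.0000 0.0000 0.0000 0.0000]
Step 1: x=[5.0000 9.5000 13.2500 17.0000] v=[0.0000 -1.0000 0.5000 0.0000]
Step 2: x=[4.9375 8.8125 13.5000 17.0625] v=[-0.1250 -1.3750 0.5000 0.1250]
Step 3: x=[4.7422 8.3281 13.4688 17.2344] v=[-0.3907 -0.9688 -0.0625 0.3438]
Step 4: x=[4.4023 8.2324 13.0938 17.4649] v=[-0.6798 -0.1914 -0.7501 0.4610]
Step 5: x=[3.9909 8.3946 12.5962 17.6027] v=[-0.8229 0.3243 -0.9953 0.2755]
Step 6: x=[3.6311 8.5063 12.2998 17.4888] v=[-0.7197 0.2233 -0.5929 -0.2278]
Step 7: x=[3.4268 8.3475 12.3523 17.0777] v=[-0.4087 -0.3176 0.1049 -0.8223]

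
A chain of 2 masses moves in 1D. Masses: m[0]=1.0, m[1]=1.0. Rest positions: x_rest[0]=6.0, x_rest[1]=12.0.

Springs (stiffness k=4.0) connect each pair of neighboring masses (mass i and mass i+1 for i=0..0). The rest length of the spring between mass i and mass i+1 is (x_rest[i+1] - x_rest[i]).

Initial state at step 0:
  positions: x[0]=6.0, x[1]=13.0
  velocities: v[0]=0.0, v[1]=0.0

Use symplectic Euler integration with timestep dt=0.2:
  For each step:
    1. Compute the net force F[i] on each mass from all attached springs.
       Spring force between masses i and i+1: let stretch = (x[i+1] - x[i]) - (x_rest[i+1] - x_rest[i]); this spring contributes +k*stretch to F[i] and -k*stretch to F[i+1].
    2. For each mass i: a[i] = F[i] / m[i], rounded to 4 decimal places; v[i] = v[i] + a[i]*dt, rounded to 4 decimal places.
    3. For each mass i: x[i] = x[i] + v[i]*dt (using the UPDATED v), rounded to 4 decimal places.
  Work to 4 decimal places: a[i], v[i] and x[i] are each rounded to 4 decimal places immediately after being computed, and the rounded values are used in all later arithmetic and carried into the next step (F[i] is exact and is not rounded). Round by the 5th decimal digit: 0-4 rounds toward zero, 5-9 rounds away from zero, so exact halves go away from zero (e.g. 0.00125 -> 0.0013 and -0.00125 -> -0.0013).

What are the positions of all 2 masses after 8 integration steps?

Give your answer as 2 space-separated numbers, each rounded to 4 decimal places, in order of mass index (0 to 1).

Answer: 6.4156 12.5844

Derivation:
Step 0: x=[6.0000 13.0000] v=[0.0000 0.0000]
Step 1: x=[6.1600 12.8400] v=[0.8000 -0.8000]
Step 2: x=[6.4288 12.5712] v=[1.3440 -1.3440]
Step 3: x=[6.7204 12.2796] v=[1.4579 -1.4579]
Step 4: x=[6.9415 12.0585] v=[1.1053 -1.1053]
Step 5: x=[7.0213 11.9787] v=[0.3989 -0.3989]
Step 6: x=[6.9343 12.0657] v=[-0.4352 0.4352]
Step 7: x=[6.7083 12.2917] v=[-1.1301 1.1301]
Step 8: x=[6.4156 12.5844] v=[-1.4634 1.4634]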